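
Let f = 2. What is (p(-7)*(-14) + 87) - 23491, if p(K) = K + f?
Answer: -23334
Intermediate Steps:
p(K) = 2 + K (p(K) = K + 2 = 2 + K)
(p(-7)*(-14) + 87) - 23491 = ((2 - 7)*(-14) + 87) - 23491 = (-5*(-14) + 87) - 23491 = (70 + 87) - 23491 = 157 - 23491 = -23334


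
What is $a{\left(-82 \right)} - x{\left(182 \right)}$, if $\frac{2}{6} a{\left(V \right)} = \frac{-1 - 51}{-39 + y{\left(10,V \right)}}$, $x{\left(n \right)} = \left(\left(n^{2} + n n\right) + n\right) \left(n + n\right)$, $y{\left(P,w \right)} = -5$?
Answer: $- \frac{265985681}{11} \approx -2.4181 \cdot 10^{7}$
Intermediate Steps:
$x{\left(n \right)} = 2 n \left(n + 2 n^{2}\right)$ ($x{\left(n \right)} = \left(\left(n^{2} + n^{2}\right) + n\right) 2 n = \left(2 n^{2} + n\right) 2 n = \left(n + 2 n^{2}\right) 2 n = 2 n \left(n + 2 n^{2}\right)$)
$a{\left(V \right)} = \frac{39}{11}$ ($a{\left(V \right)} = 3 \frac{-1 - 51}{-39 - 5} = 3 \left(- \frac{52}{-44}\right) = 3 \left(\left(-52\right) \left(- \frac{1}{44}\right)\right) = 3 \cdot \frac{13}{11} = \frac{39}{11}$)
$a{\left(-82 \right)} - x{\left(182 \right)} = \frac{39}{11} - 182^{2} \left(2 + 4 \cdot 182\right) = \frac{39}{11} - 33124 \left(2 + 728\right) = \frac{39}{11} - 33124 \cdot 730 = \frac{39}{11} - 24180520 = - \frac{265985681}{11}$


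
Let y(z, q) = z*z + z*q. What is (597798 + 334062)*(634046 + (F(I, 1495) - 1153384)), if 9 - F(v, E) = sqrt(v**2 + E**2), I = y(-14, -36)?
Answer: -483941921940 - 4659300*sqrt(109001) ≈ -4.8548e+11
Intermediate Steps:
y(z, q) = z**2 + q*z
I = 700 (I = -14*(-36 - 14) = -14*(-50) = 700)
F(v, E) = 9 - sqrt(E**2 + v**2) (F(v, E) = 9 - sqrt(v**2 + E**2) = 9 - sqrt(E**2 + v**2))
(597798 + 334062)*(634046 + (F(I, 1495) - 1153384)) = (597798 + 334062)*(634046 + ((9 - sqrt(1495**2 + 700**2)) - 1153384)) = 931860*(634046 + ((9 - sqrt(2235025 + 490000)) - 1153384)) = 931860*(634046 + ((9 - sqrt(2725025)) - 1153384)) = 931860*(634046 + ((9 - 5*sqrt(109001)) - 1153384)) = 931860*(634046 + (-1153375 - 5*sqrt(109001))) = 931860*(-519329 - 5*sqrt(109001)) = -483941921940 - 4659300*sqrt(109001)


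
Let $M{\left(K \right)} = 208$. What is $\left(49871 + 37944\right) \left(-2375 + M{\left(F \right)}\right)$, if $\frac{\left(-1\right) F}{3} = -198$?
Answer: $-190295105$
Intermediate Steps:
$F = 594$ ($F = \left(-3\right) \left(-198\right) = 594$)
$\left(49871 + 37944\right) \left(-2375 + M{\left(F \right)}\right) = \left(49871 + 37944\right) \left(-2375 + 208\right) = 87815 \left(-2167\right) = -190295105$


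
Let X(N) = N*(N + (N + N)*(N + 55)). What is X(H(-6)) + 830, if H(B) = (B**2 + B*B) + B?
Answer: 1059338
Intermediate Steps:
H(B) = B + 2*B**2 (H(B) = (B**2 + B**2) + B = 2*B**2 + B = B + 2*B**2)
X(N) = N*(N + 2*N*(55 + N)) (X(N) = N*(N + (2*N)*(55 + N)) = N*(N + 2*N*(55 + N)))
X(H(-6)) + 830 = (-6*(1 + 2*(-6)))**2*(111 + 2*(-6*(1 + 2*(-6)))) + 830 = (-6*(1 - 12))**2*(111 + 2*(-6*(1 - 12))) + 830 = (-6*(-11))**2*(111 + 2*(-6*(-11))) + 830 = 66**2*(111 + 2*66) + 830 = 4356*(111 + 132) + 830 = 4356*243 + 830 = 1058508 + 830 = 1059338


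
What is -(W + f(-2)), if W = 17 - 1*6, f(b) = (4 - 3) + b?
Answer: -10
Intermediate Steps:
f(b) = 1 + b
W = 11 (W = 17 - 6 = 11)
-(W + f(-2)) = -(11 + (1 - 2)) = -(11 - 1) = -1*10 = -10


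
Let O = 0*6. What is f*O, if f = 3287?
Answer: 0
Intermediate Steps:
O = 0
f*O = 3287*0 = 0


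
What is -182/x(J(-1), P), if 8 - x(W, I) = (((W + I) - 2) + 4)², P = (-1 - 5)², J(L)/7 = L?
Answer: 182/953 ≈ 0.19098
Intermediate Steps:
J(L) = 7*L
P = 36 (P = (-6)² = 36)
x(W, I) = 8 - (2 + I + W)² (x(W, I) = 8 - (((W + I) - 2) + 4)² = 8 - (((I + W) - 2) + 4)² = 8 - ((-2 + I + W) + 4)² = 8 - (2 + I + W)²)
-182/x(J(-1), P) = -182/(8 - (2 + 36 + 7*(-1))²) = -182/(8 - (2 + 36 - 7)²) = -182/(8 - 1*31²) = -182/(8 - 1*961) = -182/(8 - 961) = -182/(-953) = -182*(-1/953) = 182/953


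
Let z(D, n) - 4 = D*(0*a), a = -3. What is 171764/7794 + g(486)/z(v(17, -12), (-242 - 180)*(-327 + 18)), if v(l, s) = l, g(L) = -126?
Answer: -73747/7794 ≈ -9.4620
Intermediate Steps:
z(D, n) = 4 (z(D, n) = 4 + D*(0*(-3)) = 4 + D*0 = 4 + 0 = 4)
171764/7794 + g(486)/z(v(17, -12), (-242 - 180)*(-327 + 18)) = 171764/7794 - 126/4 = 171764*(1/7794) - 126*1/4 = 85882/3897 - 63/2 = -73747/7794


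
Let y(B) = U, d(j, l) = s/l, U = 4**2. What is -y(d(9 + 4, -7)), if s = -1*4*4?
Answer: -16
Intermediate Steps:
U = 16
s = -16 (s = -4*4 = -16)
d(j, l) = -16/l
y(B) = 16
-y(d(9 + 4, -7)) = -1*16 = -16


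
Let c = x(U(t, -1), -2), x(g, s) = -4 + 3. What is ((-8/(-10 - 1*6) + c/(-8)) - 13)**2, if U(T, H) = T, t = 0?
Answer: 9801/64 ≈ 153.14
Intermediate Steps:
x(g, s) = -1
c = -1
((-8/(-10 - 1*6) + c/(-8)) - 13)**2 = ((-8/(-10 - 1*6) - 1/(-8)) - 13)**2 = ((-8/(-10 - 6) - 1*(-1/8)) - 13)**2 = ((-8/(-16) + 1/8) - 13)**2 = ((-8*(-1/16) + 1/8) - 13)**2 = ((1/2 + 1/8) - 13)**2 = (5/8 - 13)**2 = (-99/8)**2 = 9801/64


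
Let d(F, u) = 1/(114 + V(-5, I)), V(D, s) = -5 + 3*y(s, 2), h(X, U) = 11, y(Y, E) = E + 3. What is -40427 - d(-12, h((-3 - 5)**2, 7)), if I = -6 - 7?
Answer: -5012949/124 ≈ -40427.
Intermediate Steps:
y(Y, E) = 3 + E
I = -13
V(D, s) = 10 (V(D, s) = -5 + 3*(3 + 2) = -5 + 3*5 = -5 + 15 = 10)
d(F, u) = 1/124 (d(F, u) = 1/(114 + 10) = 1/124)
-40427 - d(-12, h((-3 - 5)**2, 7)) = -40427 - 1*1/124 = -40427 - 1/124 = -5012949/124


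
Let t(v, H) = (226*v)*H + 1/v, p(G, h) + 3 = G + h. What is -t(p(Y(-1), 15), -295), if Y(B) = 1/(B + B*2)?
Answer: 81670741/105 ≈ 7.7782e+5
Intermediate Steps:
Y(B) = 1/(3*B) (Y(B) = 1/(B + 2*B) = 1/(3*B))
p(G, h) = -3 + G + h (p(G, h) = -3 + (G + h) = -3 + G + h)
t(v, H) = 1/v + 226*H*v (t(v, H) = 226*H*v + 1/v = 1/v + 226*H*v)
-t(p(Y(-1), 15), -295) = -(1/(-3 + (⅓)/(-1) + 15) + 226*(-295)*(-3 + (⅓)/(-1) + 15)) = -(1/(-3 + (⅓)*(-1) + 15) + 226*(-295)*(-3 + (⅓)*(-1) + 15)) = -(1/(-3 - ⅓ + 15) + 226*(-295)*(-3 - ⅓ + 15)) = -(1/(35/3) + 226*(-295)*(35/3)) = -(3/35 - 2333450/3) = -1*(-81670741/105) = 81670741/105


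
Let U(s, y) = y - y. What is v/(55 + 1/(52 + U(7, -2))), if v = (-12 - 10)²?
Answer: 25168/2861 ≈ 8.7969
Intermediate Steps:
U(s, y) = 0
v = 484 (v = (-22)² = 484)
v/(55 + 1/(52 + U(7, -2))) = 484/(55 + 1/(52 + 0)) = 484/(55 + 1/52) = 484/(2861/52) = 484*(52/2861) = 25168/2861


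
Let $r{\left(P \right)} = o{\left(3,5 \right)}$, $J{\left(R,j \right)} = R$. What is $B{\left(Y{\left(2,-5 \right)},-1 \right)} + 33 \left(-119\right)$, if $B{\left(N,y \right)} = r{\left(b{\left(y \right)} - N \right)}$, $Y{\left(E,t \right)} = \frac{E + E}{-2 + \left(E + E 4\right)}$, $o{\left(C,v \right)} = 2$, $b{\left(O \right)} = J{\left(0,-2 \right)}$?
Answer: $-3925$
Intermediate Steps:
$b{\left(O \right)} = 0$
$r{\left(P \right)} = 2$
$Y{\left(E,t \right)} = \frac{2 E}{-2 + 5 E}$ ($Y{\left(E,t \right)} = \frac{2 E}{-2 + \left(E + 4 E\right)} = \frac{2 E}{-2 + 5 E}$)
$B{\left(N,y \right)} = 2$
$B{\left(Y{\left(2,-5 \right)},-1 \right)} + 33 \left(-119\right) = 2 + 33 \left(-119\right) = 2 - 3927 = -3925$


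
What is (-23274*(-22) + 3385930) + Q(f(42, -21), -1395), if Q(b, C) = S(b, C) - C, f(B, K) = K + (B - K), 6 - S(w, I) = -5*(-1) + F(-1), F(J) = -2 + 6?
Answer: 3899350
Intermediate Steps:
F(J) = 4
S(w, I) = -3 (S(w, I) = 6 - (-5*(-1) + 4) = 6 - (5 + 4) = 6 - 1*9 = 6 - 9 = -3)
f(B, K) = B
Q(b, C) = -3 - C
(-23274*(-22) + 3385930) + Q(f(42, -21), -1395) = (-23274*(-22) + 3385930) + (-3 - 1*(-1395)) = (512028 + 3385930) + (-3 + 1395) = 3897958 + 1392 = 3899350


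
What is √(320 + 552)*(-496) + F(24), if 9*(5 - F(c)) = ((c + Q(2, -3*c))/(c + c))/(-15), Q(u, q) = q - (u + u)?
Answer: 8087/1620 - 992*√218 ≈ -14642.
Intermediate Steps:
Q(u, q) = q - 2*u
F(c) = 5 + (-4 - 2*c)/(270*c) (F(c) = 5 - (c + (-3*c - 2*2))/(c + c)/(9*(-15)) = 5 - (c + (-3*c - 4))/((2*c))*(-1)/(9*15) = 5 - (c + (-4 - 3*c))*(1/(2*c))*(-1)/(9*15) = 5 - (-4 - 2*c)*(1/(2*c))*(-1)/(9*15) = 5 - (-4 - 2*c)/(2*c)*(-1)/(9*15) = 5 - (-1)*(-4 - 2*c)/(270*c) = 5 + (-4 - 2*c)/(270*c))
√(320 + 552)*(-496) + F(24) = √(320 + 552)*(-496) + (2/135)*(-1 + 337*24)/24 = √872*(-496) + (2/135)*(1/24)*(-1 + 8088) = (2*√218)*(-496) + (2/135)*(1/24)*8087 = -992*√218 + 8087/1620 = 8087/1620 - 992*√218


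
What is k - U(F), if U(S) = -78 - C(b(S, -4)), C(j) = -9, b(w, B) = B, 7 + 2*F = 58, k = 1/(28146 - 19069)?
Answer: 626314/9077 ≈ 69.000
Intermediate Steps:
k = 1/9077 ≈ 0.00011017
F = 51/2 (F = -7/2 + (½)*58 = -7/2 + 29 = 51/2 ≈ 25.500)
U(S) = -69 (U(S) = -78 - 1*(-9) = -78 + 9 = -69)
k - U(F) = 1/9077 - 1*(-69) = 1/9077 + 69 = 626314/9077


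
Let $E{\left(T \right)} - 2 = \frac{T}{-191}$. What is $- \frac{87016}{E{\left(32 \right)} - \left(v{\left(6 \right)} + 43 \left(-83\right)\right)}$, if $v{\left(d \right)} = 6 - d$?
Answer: $- \frac{16620056}{682029} \approx -24.369$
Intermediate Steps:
$E{\left(T \right)} = 2 - \frac{T}{191}$ ($E{\left(T \right)} = 2 + \frac{T}{-191} = 2 + T \left(- \frac{1}{191}\right) = 2 - \frac{T}{191}$)
$- \frac{87016}{E{\left(32 \right)} - \left(v{\left(6 \right)} + 43 \left(-83\right)\right)} = - \frac{87016}{\left(2 - \frac{32}{191}\right) - \left(\left(6 - 6\right) + 43 \left(-83\right)\right)} = - \frac{87016}{\left(2 - \frac{32}{191}\right) - \left(\left(6 - 6\right) - 3569\right)} = - \frac{87016}{\frac{350}{191} - \left(0 - 3569\right)} = - \frac{87016}{\frac{350}{191} - -3569} = - \frac{87016}{\frac{350}{191} + 3569} = - \frac{87016}{\frac{682029}{191}} = \left(-87016\right) \frac{191}{682029} = - \frac{16620056}{682029}$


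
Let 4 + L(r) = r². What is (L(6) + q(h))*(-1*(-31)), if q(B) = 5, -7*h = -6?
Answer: 1147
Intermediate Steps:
h = 6/7 (h = -⅐*(-6) = 6/7 ≈ 0.85714)
L(r) = -4 + r²
(L(6) + q(h))*(-1*(-31)) = ((-4 + 6²) + 5)*(-1*(-31)) = ((-4 + 36) + 5)*31 = (32 + 5)*31 = 37*31 = 1147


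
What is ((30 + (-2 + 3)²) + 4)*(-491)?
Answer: -17185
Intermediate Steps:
((30 + (-2 + 3)²) + 4)*(-491) = ((30 + 1²) + 4)*(-491) = ((30 + 1) + 4)*(-491) = (31 + 4)*(-491) = 35*(-491) = -17185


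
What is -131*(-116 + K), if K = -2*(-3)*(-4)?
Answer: 18340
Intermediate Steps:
K = -24 (K = 6*(-4) = -24)
-131*(-116 + K) = -131*(-116 - 24) = -131*(-140) = 18340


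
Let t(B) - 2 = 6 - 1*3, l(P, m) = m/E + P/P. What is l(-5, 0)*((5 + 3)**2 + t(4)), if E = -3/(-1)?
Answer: 69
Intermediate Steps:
E = 3 (E = -3*(-1) = 3)
l(P, m) = 1 + m/3 (l(P, m) = m/3 + P/P = m*(1/3) + 1 = m/3 + 1 = 1 + m/3)
t(B) = 5 (t(B) = 2 + (6 - 1*3) = 2 + (6 - 3) = 2 + 3 = 5)
l(-5, 0)*((5 + 3)**2 + t(4)) = (1 + (1/3)*0)*((5 + 3)**2 + 5) = (1 + 0)*(8**2 + 5) = 1*(64 + 5) = 1*69 = 69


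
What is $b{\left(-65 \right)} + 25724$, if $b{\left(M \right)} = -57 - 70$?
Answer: $25597$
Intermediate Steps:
$b{\left(M \right)} = -127$
$b{\left(-65 \right)} + 25724 = -127 + 25724 = 25597$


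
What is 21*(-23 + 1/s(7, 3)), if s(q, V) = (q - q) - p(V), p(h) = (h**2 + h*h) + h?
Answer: -484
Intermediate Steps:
p(h) = h + 2*h**2 (p(h) = (h**2 + h**2) + h = 2*h**2 + h = h + 2*h**2)
s(q, V) = -V*(1 + 2*V) (s(q, V) = (q - q) - V*(1 + 2*V) = 0 - V*(1 + 2*V) = -V*(1 + 2*V))
21*(-23 + 1/s(7, 3)) = 21*(-23 + 1/(-1*3*(1 + 2*3))) = 21*(-23 + 1/(-1*3*(1 + 6))) = 21*(-23 + 1/(-1*3*7)) = 21*(-23 + 1/(-21)) = 21*(-23 - 1/21) = 21*(-484/21) = -484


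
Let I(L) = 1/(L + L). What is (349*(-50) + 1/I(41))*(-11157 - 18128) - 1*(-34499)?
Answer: 508656379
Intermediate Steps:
I(L) = 1/(2*L)
(349*(-50) + 1/I(41))*(-11157 - 18128) - 1*(-34499) = (349*(-50) + 1/((1/2)/41))*(-11157 - 18128) - 1*(-34499) = (-17450 + 1/((1/2)*(1/41)))*(-29285) + 34499 = (-17450 + 1/(1/82))*(-29285) + 34499 = (-17450 + 82)*(-29285) + 34499 = -17368*(-29285) + 34499 = 508621880 + 34499 = 508656379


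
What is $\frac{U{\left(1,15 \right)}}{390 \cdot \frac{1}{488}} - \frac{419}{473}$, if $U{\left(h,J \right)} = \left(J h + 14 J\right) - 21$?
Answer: $\frac{7820781}{30745} \approx 254.38$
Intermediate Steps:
$U{\left(h,J \right)} = -21 + 14 J + J h$ ($U{\left(h,J \right)} = \left(14 J + J h\right) - 21 = -21 + 14 J + J h$)
$\frac{U{\left(1,15 \right)}}{390 \cdot \frac{1}{488}} - \frac{419}{473} = \frac{-21 + 14 \cdot 15 + 15 \cdot 1}{390 \cdot \frac{1}{488}} - \frac{419}{473} = \frac{-21 + 210 + 15}{390 \cdot \frac{1}{488}} - \frac{419}{473} = \frac{204}{\frac{195}{244}} - \frac{419}{473} = 204 \cdot \frac{244}{195} - \frac{419}{473} = \frac{16592}{65} - \frac{419}{473} = \frac{7820781}{30745}$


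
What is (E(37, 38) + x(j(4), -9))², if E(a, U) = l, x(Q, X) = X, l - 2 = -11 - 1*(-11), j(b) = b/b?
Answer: 49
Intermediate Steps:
j(b) = 1
l = 2 (l = 2 + (-11 - 1*(-11)) = 2 + (-11 + 11) = 2 + 0 = 2)
E(a, U) = 2
(E(37, 38) + x(j(4), -9))² = (2 - 9)² = (-7)² = 49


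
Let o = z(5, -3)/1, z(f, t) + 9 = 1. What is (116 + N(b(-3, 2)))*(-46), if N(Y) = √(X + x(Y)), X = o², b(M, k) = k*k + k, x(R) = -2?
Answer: -5336 - 46*√62 ≈ -5698.2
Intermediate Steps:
z(f, t) = -8 (z(f, t) = -9 + 1 = -8)
o = -8 (o = -8/1 = -8*1 = -8)
b(M, k) = k + k² (b(M, k) = k² + k = k + k²)
X = 64 (X = (-8)² = 64)
N(Y) = √62 (N(Y) = √(64 - 2) = √62)
(116 + N(b(-3, 2)))*(-46) = (116 + √62)*(-46) = -5336 - 46*√62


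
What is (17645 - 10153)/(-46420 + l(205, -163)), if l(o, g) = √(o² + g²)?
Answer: -173889320/1077373903 - 3746*√68594/1077373903 ≈ -0.16231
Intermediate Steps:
l(o, g) = √(g² + o²)
(17645 - 10153)/(-46420 + l(205, -163)) = (17645 - 10153)/(-46420 + √((-163)² + 205²)) = 7492/(-46420 + √(26569 + 42025)) = 7492/(-46420 + √68594)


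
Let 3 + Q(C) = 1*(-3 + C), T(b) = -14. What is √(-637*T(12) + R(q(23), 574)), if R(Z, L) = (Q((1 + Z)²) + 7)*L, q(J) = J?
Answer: 2*√85029 ≈ 583.19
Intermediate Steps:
Q(C) = -6 + C (Q(C) = -3 + 1*(-3 + C) = -3 + (-3 + C) = -6 + C)
R(Z, L) = L*(1 + (1 + Z)²) (R(Z, L) = ((-6 + (1 + Z)²) + 7)*L = (1 + (1 + Z)²)*L = L*(1 + (1 + Z)²))
√(-637*T(12) + R(q(23), 574)) = √(-637*(-14) + 574*(1 + (1 + 23)²)) = √(8918 + 574*(1 + 24²)) = √(8918 + 574*(1 + 576)) = √(8918 + 574*577) = √(8918 + 331198) = √340116 = 2*√85029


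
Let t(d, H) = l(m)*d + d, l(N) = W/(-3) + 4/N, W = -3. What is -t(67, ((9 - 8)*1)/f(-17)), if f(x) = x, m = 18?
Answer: -1340/9 ≈ -148.89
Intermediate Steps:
l(N) = 1 + 4/N (l(N) = -3/(-3) + 4/N = -3*(-1/3) + 4/N = 1 + 4/N)
t(d, H) = 20*d/9 (t(d, H) = ((4 + 18)/18)*d + d = ((1/18)*22)*d + d = 11*d/9 + d = 20*d/9)
-t(67, ((9 - 8)*1)/f(-17)) = -20*67/9 = -1*1340/9 = -1340/9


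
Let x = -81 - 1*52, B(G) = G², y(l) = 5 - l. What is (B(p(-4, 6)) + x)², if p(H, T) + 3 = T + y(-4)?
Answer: 121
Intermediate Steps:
p(H, T) = 6 + T (p(H, T) = -3 + (T + (5 - 1*(-4))) = -3 + (T + (5 + 4)) = -3 + (T + 9) = -3 + (9 + T) = 6 + T)
x = -133 (x = -81 - 52 = -133)
(B(p(-4, 6)) + x)² = ((6 + 6)² - 133)² = (12² - 133)² = (144 - 133)² = 11² = 121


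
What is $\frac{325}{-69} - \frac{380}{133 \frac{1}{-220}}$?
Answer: $\frac{301325}{483} \approx 623.86$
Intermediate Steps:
$\frac{325}{-69} - \frac{380}{133 \frac{1}{-220}} = 325 \left(- \frac{1}{69}\right) - \frac{380}{133 \left(- \frac{1}{220}\right)} = - \frac{325}{69} - \frac{380}{- \frac{133}{220}} = - \frac{325}{69} - - \frac{4400}{7} = - \frac{325}{69} + \frac{4400}{7} = \frac{301325}{483}$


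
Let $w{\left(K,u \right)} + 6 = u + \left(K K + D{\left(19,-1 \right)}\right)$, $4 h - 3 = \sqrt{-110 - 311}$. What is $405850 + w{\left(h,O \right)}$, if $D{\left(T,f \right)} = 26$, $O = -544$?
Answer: $\frac{1621201}{4} + \frac{3 i \sqrt{421}}{8} \approx 4.053 \cdot 10^{5} + 7.6944 i$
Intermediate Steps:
$h = \frac{3}{4} + \frac{i \sqrt{421}}{4}$ ($h = \frac{3}{4} + \frac{\sqrt{-110 - 311}}{4} = \frac{3}{4} + \frac{\sqrt{-421}}{4} = \frac{3}{4} + \frac{i \sqrt{421}}{4} \approx 0.75 + 5.1296 i$)
$w{\left(K,u \right)} = 20 + u + K^{2}$ ($w{\left(K,u \right)} = -6 + \left(u + \left(K K + 26\right)\right) = -6 + \left(u + \left(K^{2} + 26\right)\right) = -6 + \left(u + \left(26 + K^{2}\right)\right) = -6 + \left(26 + u + K^{2}\right) = 20 + u + K^{2}$)
$405850 + w{\left(h,O \right)} = 405850 + \left(20 - 544 + \left(\frac{3}{4} + \frac{i \sqrt{421}}{4}\right)^{2}\right) = 405850 - \left(524 - \left(\frac{3}{4} + \frac{i \sqrt{421}}{4}\right)^{2}\right) = 405326 + \left(\frac{3}{4} + \frac{i \sqrt{421}}{4}\right)^{2}$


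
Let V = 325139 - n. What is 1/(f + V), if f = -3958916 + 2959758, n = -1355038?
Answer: 1/681019 ≈ 1.4684e-6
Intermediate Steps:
f = -999158
V = 1680177 (V = 325139 - 1*(-1355038) = 325139 + 1355038 = 1680177)
1/(f + V) = 1/(-999158 + 1680177) = 1/681019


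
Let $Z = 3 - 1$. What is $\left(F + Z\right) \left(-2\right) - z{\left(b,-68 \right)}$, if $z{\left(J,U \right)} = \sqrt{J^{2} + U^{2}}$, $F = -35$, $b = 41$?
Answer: $66 - \sqrt{6305} \approx -13.404$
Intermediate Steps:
$Z = 2$ ($Z = 3 - 1 = 2$)
$\left(F + Z\right) \left(-2\right) - z{\left(b,-68 \right)} = \left(-35 + 2\right) \left(-2\right) - \sqrt{41^{2} + \left(-68\right)^{2}} = \left(-33\right) \left(-2\right) - \sqrt{1681 + 4624} = 66 - \sqrt{6305}$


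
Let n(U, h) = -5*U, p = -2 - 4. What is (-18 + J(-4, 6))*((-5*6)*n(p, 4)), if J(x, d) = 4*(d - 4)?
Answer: 9000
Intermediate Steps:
p = -6
J(x, d) = -16 + 4*d (J(x, d) = 4*(-4 + d) = -16 + 4*d)
(-18 + J(-4, 6))*((-5*6)*n(p, 4)) = (-18 + (-16 + 4*6))*((-5*6)*(-5*(-6))) = (-18 + (-16 + 24))*(-30*30) = (-18 + 8)*(-900) = -10*(-900) = 9000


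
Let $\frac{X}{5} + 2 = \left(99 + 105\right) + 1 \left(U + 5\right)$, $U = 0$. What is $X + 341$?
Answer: $1376$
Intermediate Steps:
$X = 1035$ ($X = -10 + 5 \left(\left(99 + 105\right) + 1 \left(0 + 5\right)\right) = -10 + 5 \left(204 + 1 \cdot 5\right) = -10 + 5 \left(204 + 5\right) = -10 + 5 \cdot 209 = -10 + 1045 = 1035$)
$X + 341 = 1035 + 341 = 1376$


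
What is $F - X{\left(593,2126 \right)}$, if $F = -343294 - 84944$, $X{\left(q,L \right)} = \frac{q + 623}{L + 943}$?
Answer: $- \frac{1314263638}{3069} \approx -4.2824 \cdot 10^{5}$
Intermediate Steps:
$X{\left(q,L \right)} = \frac{623 + q}{943 + L}$
$F = -428238$
$F - X{\left(593,2126 \right)} = -428238 - \frac{623 + 593}{943 + 2126} = -428238 - \frac{1}{3069} \cdot 1216 = -428238 - \frac{1216}{3069} = - \frac{1314263638}{3069}$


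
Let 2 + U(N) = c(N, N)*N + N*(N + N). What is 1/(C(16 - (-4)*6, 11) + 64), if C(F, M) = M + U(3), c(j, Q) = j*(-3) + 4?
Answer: 1/76 ≈ 0.013158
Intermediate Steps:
c(j, Q) = 4 - 3*j (c(j, Q) = -3*j + 4 = 4 - 3*j)
U(N) = -2 + 2*N**2 + N*(4 - 3*N) (U(N) = -2 + ((4 - 3*N)*N + N*(N + N)) = -2 + (N*(4 - 3*N) + N*(2*N)) = -2 + (N*(4 - 3*N) + 2*N**2) = -2 + (2*N**2 + N*(4 - 3*N)) = -2 + 2*N**2 + N*(4 - 3*N))
C(F, M) = 1 + M (C(F, M) = M + (-2 - 1*3**2 + 4*3) = M + (-2 - 1*9 + 12) = M + (-2 - 9 + 12) = M + 1 = 1 + M)
1/(C(16 - (-4)*6, 11) + 64) = 1/((1 + 11) + 64) = 1/(12 + 64) = 1/76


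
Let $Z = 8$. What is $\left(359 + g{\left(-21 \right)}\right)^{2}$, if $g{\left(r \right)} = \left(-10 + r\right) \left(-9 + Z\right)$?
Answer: $152100$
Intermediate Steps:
$g{\left(r \right)} = 10 - r$ ($g{\left(r \right)} = \left(-10 + r\right) \left(-9 + 8\right) = \left(-10 + r\right) \left(-1\right) = 10 - r$)
$\left(359 + g{\left(-21 \right)}\right)^{2} = \left(359 + \left(10 - -21\right)\right)^{2} = \left(359 + \left(10 + 21\right)\right)^{2} = \left(359 + 31\right)^{2} = 390^{2} = 152100$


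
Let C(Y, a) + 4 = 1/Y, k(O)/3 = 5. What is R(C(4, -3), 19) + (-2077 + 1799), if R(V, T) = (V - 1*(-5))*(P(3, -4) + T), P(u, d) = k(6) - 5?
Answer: -967/4 ≈ -241.75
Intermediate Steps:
k(O) = 15 (k(O) = 3*5 = 15)
C(Y, a) = -4 + 1/Y
P(u, d) = 10 (P(u, d) = 15 - 5 = 10)
R(V, T) = (5 + V)*(10 + T) (R(V, T) = (V - 1*(-5))*(10 + T) = (V + 5)*(10 + T) = (5 + V)*(10 + T))
R(C(4, -3), 19) + (-2077 + 1799) = (50 + 5*19 + 10*(-4 + 1/4) + 19*(-4 + 1/4)) + (-2077 + 1799) = (50 + 95 + 10*(-4 + ¼) + 19*(-4 + ¼)) - 278 = (50 + 95 + 10*(-15/4) + 19*(-15/4)) - 278 = (50 + 95 - 75/2 - 285/4) - 278 = 145/4 - 278 = -967/4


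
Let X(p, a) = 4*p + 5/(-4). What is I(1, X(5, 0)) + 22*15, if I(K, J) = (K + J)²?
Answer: 11521/16 ≈ 720.06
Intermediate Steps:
X(p, a) = -5/4 + 4*p (X(p, a) = 4*p + 5*(-¼) = 4*p - 5/4 = -5/4 + 4*p)
I(K, J) = (J + K)²
I(1, X(5, 0)) + 22*15 = ((-5/4 + 4*5) + 1)² + 22*15 = ((-5/4 + 20) + 1)² + 330 = (75/4 + 1)² + 330 = (79/4)² + 330 = 6241/16 + 330 = 11521/16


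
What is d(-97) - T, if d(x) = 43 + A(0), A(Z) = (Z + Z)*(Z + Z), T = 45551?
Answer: -45508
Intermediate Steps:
A(Z) = 4*Z**2 (A(Z) = (2*Z)*(2*Z) = 4*Z**2)
d(x) = 43 (d(x) = 43 + 4*0**2 = 43 + 4*0 = 43 + 0 = 43)
d(-97) - T = 43 - 1*45551 = 43 - 45551 = -45508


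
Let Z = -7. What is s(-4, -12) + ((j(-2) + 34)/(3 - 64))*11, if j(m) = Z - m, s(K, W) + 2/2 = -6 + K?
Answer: -990/61 ≈ -16.229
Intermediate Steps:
s(K, W) = -7 + K (s(K, W) = -1 + (-6 + K) = -7 + K)
j(m) = -7 - m
s(-4, -12) + ((j(-2) + 34)/(3 - 64))*11 = (-7 - 4) + (((-7 - 1*(-2)) + 34)/(3 - 64))*11 = -11 + (((-7 + 2) + 34)/(-61))*11 = -11 + ((-5 + 34)*(-1/61))*11 = -11 + (29*(-1/61))*11 = -11 - 29/61*11 = -11 - 319/61 = -990/61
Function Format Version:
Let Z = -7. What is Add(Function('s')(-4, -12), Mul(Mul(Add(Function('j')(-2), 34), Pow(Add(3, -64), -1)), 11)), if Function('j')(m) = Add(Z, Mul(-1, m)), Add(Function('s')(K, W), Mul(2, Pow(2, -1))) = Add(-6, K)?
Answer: Rational(-990, 61) ≈ -16.229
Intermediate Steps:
Function('s')(K, W) = Add(-7, K) (Function('s')(K, W) = Add(-1, Add(-6, K)) = Add(-7, K))
Function('j')(m) = Add(-7, Mul(-1, m))
Add(Function('s')(-4, -12), Mul(Mul(Add(Function('j')(-2), 34), Pow(Add(3, -64), -1)), 11)) = Add(Add(-7, -4), Mul(Mul(Add(Add(-7, Mul(-1, -2)), 34), Pow(Add(3, -64), -1)), 11)) = Add(-11, Mul(Mul(Add(Add(-7, 2), 34), Pow(-61, -1)), 11)) = Add(-11, Mul(Mul(Add(-5, 34), Rational(-1, 61)), 11)) = Add(-11, Mul(Mul(29, Rational(-1, 61)), 11)) = Add(-11, Mul(Rational(-29, 61), 11)) = Add(-11, Rational(-319, 61)) = Rational(-990, 61)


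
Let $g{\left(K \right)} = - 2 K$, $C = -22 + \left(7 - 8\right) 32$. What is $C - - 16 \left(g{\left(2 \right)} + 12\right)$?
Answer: $74$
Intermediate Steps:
$C = -54$ ($C = -22 - 32 = -54$)
$C - - 16 \left(g{\left(2 \right)} + 12\right) = -54 - - 16 \left(\left(-2\right) 2 + 12\right) = -54 - - 16 \left(-4 + 12\right) = -54 - \left(-16\right) 8 = -54 - -128 = -54 + 128 = 74$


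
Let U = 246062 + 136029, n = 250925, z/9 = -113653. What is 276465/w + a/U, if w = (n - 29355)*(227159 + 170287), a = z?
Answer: -857872395054425/320454664343524 ≈ -2.6770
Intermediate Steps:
z = -1022877 (z = 9*(-113653) = -1022877)
a = -1022877
U = 382091
w = 88062110220 (w = (250925 - 29355)*(227159 + 170287) = 221570*397446 = 88062110220)
276465/w + a/U = 276465/88062110220 - 1022877/382091 = 276465*(1/88062110220) - 1022877*1/382091 = 2633/838686764 - 1022877/382091 = -857872395054425/320454664343524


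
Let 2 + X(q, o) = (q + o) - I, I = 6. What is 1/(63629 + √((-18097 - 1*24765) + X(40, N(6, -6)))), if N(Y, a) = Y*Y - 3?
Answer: 63629/4048692438 - I*√42797/4048692438 ≈ 1.5716e-5 - 5.1097e-8*I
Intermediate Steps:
N(Y, a) = -3 + Y² (N(Y, a) = Y² - 3 = -3 + Y²)
X(q, o) = -8 + o + q (X(q, o) = -2 + ((q + o) - 1*6) = -2 + ((o + q) - 6) = -2 + (-6 + o + q) = -8 + o + q)
1/(63629 + √((-18097 - 1*24765) + X(40, N(6, -6)))) = 1/(63629 + √((-18097 - 1*24765) + (-8 + (-3 + 6²) + 40))) = 1/(63629 + √((-18097 - 24765) + (-8 + (-3 + 36) + 40))) = 1/(63629 + √(-42862 + (-8 + 33 + 40))) = 1/(63629 + √(-42862 + 65)) = 1/(63629 + √(-42797)) = 1/(63629 + I*√42797)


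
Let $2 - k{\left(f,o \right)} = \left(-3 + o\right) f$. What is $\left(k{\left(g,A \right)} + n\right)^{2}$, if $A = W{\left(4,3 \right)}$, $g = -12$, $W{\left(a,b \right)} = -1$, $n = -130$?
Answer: $30976$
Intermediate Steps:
$A = -1$
$k{\left(f,o \right)} = 2 - f \left(-3 + o\right)$ ($k{\left(f,o \right)} = 2 - \left(-3 + o\right) f = 2 - f \left(-3 + o\right)$)
$\left(k{\left(g,A \right)} + n\right)^{2} = \left(\left(2 + 3 \left(-12\right) - \left(-12\right) \left(-1\right)\right) - 130\right)^{2} = \left(\left(2 - 36 - 12\right) - 130\right)^{2} = \left(-46 - 130\right)^{2} = \left(-176\right)^{2} = 30976$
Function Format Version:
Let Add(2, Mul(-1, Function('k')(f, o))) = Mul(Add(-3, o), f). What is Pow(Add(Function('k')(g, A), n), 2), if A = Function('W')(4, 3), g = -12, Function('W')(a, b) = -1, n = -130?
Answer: 30976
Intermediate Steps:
A = -1
Function('k')(f, o) = Add(2, Mul(-1, f, Add(-3, o))) (Function('k')(f, o) = Add(2, Mul(-1, Mul(Add(-3, o), f))) = Add(2, Mul(-1, Mul(f, Add(-3, o)))) = Add(2, Mul(-1, f, Add(-3, o))))
Pow(Add(Function('k')(g, A), n), 2) = Pow(Add(Add(2, Mul(3, -12), Mul(-1, -12, -1)), -130), 2) = Pow(Add(Add(2, -36, -12), -130), 2) = Pow(Add(-46, -130), 2) = Pow(-176, 2) = 30976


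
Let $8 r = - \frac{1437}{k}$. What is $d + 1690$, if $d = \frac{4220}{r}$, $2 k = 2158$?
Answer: $- \frac{33998510}{1437} \approx -23659.0$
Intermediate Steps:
$k = 1079$ ($k = \frac{1}{2} \cdot 2158 = 1079$)
$r = - \frac{1437}{8632}$ ($r = \frac{\left(-1437\right) \frac{1}{1079}}{8} = \frac{1}{8} \left(- \frac{1437}{1079}\right) = - \frac{1437}{8632} \approx -0.16647$)
$d = - \frac{36427040}{1437}$ ($d = \frac{4220}{- \frac{1437}{8632}} = 4220 \left(- \frac{8632}{1437}\right) = - \frac{36427040}{1437} \approx -25349.0$)
$d + 1690 = - \frac{36427040}{1437} + 1690 = - \frac{33998510}{1437}$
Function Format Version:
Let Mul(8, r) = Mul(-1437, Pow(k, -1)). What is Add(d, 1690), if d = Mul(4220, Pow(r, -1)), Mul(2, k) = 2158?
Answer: Rational(-33998510, 1437) ≈ -23659.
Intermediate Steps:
k = 1079 (k = Mul(Rational(1, 2), 2158) = 1079)
r = Rational(-1437, 8632) (r = Mul(Rational(1, 8), Mul(-1437, Pow(1079, -1))) = Mul(Rational(1, 8), Mul(-1437, Rational(1, 1079))) = Mul(Rational(1, 8), Rational(-1437, 1079)) = Rational(-1437, 8632) ≈ -0.16647)
d = Rational(-36427040, 1437) (d = Mul(4220, Pow(Rational(-1437, 8632), -1)) = Mul(4220, Rational(-8632, 1437)) = Rational(-36427040, 1437) ≈ -25349.)
Add(d, 1690) = Add(Rational(-36427040, 1437), 1690) = Rational(-33998510, 1437)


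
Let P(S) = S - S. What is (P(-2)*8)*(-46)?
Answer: 0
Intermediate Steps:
P(S) = 0
(P(-2)*8)*(-46) = (0*8)*(-46) = 0*(-46) = 0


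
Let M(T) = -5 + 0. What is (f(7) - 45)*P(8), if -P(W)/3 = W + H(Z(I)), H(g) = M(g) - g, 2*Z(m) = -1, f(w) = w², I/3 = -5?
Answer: -42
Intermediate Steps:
M(T) = -5
I = -15 (I = 3*(-5) = -15)
Z(m) = -½ (Z(m) = (½)*(-1) = -½)
H(g) = -5 - g
P(W) = 27/2 - 3*W (P(W) = -3*(W + (-5 - 1*(-½))) = -3*(W + (-5 + ½)) = -3*(W - 9/2) = -3*(-9/2 + W) = 27/2 - 3*W)
(f(7) - 45)*P(8) = (7² - 45)*(27/2 - 3*8) = (49 - 45)*(27/2 - 24) = 4*(-21/2) = -42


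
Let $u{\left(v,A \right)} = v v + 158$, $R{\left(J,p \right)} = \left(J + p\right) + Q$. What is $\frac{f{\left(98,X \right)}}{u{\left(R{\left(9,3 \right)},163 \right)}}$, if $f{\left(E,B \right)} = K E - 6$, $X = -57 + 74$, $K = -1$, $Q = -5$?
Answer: $- \frac{104}{207} \approx -0.50242$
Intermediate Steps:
$R{\left(J,p \right)} = -5 + J + p$ ($R{\left(J,p \right)} = \left(J + p\right) - 5 = -5 + J + p$)
$u{\left(v,A \right)} = 158 + v^{2}$ ($u{\left(v,A \right)} = v^{2} + 158 = 158 + v^{2}$)
$X = 17$
$f{\left(E,B \right)} = -6 - E$ ($f{\left(E,B \right)} = - E - 6 = -6 - E$)
$\frac{f{\left(98,X \right)}}{u{\left(R{\left(9,3 \right)},163 \right)}} = \frac{-6 - 98}{158 + \left(-5 + 9 + 3\right)^{2}} = \frac{-6 - 98}{158 + 7^{2}} = - \frac{104}{158 + 49} = - \frac{104}{207}$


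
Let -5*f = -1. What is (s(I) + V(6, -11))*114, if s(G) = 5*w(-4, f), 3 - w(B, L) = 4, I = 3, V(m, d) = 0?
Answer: -570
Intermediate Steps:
f = ⅕ (f = -⅕*(-1) = ⅕ ≈ 0.20000)
w(B, L) = -1 (w(B, L) = 3 - 1*4 = 3 - 4 = -1)
s(G) = -5 (s(G) = 5*(-1) = -5)
(s(I) + V(6, -11))*114 = (-5 + 0)*114 = -5*114 = -570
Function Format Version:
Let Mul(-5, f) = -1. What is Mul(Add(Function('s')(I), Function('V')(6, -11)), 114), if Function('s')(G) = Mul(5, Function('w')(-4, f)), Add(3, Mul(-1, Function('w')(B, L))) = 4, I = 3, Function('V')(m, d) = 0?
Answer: -570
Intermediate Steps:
f = Rational(1, 5) (f = Mul(Rational(-1, 5), -1) = Rational(1, 5) ≈ 0.20000)
Function('w')(B, L) = -1 (Function('w')(B, L) = Add(3, Mul(-1, 4)) = Add(3, -4) = -1)
Function('s')(G) = -5 (Function('s')(G) = Mul(5, -1) = -5)
Mul(Add(Function('s')(I), Function('V')(6, -11)), 114) = Mul(Add(-5, 0), 114) = Mul(-5, 114) = -570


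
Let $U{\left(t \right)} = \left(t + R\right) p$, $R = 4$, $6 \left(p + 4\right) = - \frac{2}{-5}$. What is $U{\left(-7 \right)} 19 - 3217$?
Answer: $- \frac{14964}{5} \approx -2992.8$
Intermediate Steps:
$p = - \frac{59}{15}$ ($p = -4 + \frac{\left(-2\right) \frac{1}{-5}}{6} = -4 + \frac{\left(-2\right) \left(- \frac{1}{5}\right)}{6} = -4 + \frac{1}{6} \cdot \frac{2}{5} = -4 + \frac{1}{15} = - \frac{59}{15} \approx -3.9333$)
$U{\left(t \right)} = - \frac{236}{15} - \frac{59 t}{15}$ ($U{\left(t \right)} = \left(t + 4\right) \left(- \frac{59}{15}\right) = \left(4 + t\right) \left(- \frac{59}{15}\right) = - \frac{236}{15} - \frac{59 t}{15}$)
$U{\left(-7 \right)} 19 - 3217 = \left(- \frac{236}{15} - - \frac{413}{15}\right) 19 - 3217 = \left(- \frac{236}{15} + \frac{413}{15}\right) 19 - 3217 = \frac{59}{5} \cdot 19 - 3217 = \frac{1121}{5} - 3217 = - \frac{14964}{5}$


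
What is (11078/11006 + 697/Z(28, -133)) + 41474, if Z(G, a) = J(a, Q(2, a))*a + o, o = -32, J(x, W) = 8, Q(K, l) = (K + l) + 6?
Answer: 250143873665/6031288 ≈ 41474.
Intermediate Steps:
Q(K, l) = 6 + K + l
Z(G, a) = -32 + 8*a (Z(G, a) = 8*a - 32 = -32 + 8*a)
(11078/11006 + 697/Z(28, -133)) + 41474 = (11078/11006 + 697/(-32 + 8*(-133))) + 41474 = (11078*(1/11006) + 697/(-32 - 1064)) + 41474 = (5539/5503 + 697/(-1096)) + 41474 = (5539/5503 + 697*(-1/1096)) + 41474 = (5539/5503 - 697/1096) + 41474 = 2235153/6031288 + 41474 = 250143873665/6031288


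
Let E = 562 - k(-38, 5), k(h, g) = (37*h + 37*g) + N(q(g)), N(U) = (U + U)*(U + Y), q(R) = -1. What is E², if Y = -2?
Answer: 3157729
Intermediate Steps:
N(U) = 2*U*(-2 + U) (N(U) = (U + U)*(U - 2) = (2*U)*(-2 + U) = 2*U*(-2 + U))
k(h, g) = 6 + 37*g + 37*h (k(h, g) = (37*h + 37*g) + 2*(-1)*(-2 - 1) = (37*g + 37*h) + 2*(-1)*(-3) = (37*g + 37*h) + 6 = 6 + 37*g + 37*h)
E = 1777 (E = 562 - (6 + 37*5 + 37*(-38)) = 562 - (6 + 185 - 1406) = 562 - 1*(-1215) = 562 + 1215 = 1777)
E² = 1777² = 3157729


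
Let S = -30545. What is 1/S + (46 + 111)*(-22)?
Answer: -105502431/30545 ≈ -3454.0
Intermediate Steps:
1/S + (46 + 111)*(-22) = 1/(-30545) + (46 + 111)*(-22) = -1/30545 + 157*(-22) = -1/30545 - 3454 = -105502431/30545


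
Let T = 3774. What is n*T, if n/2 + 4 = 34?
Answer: 226440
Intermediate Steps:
n = 60 (n = -8 + 2*34 = -8 + 68 = 60)
n*T = 60*3774 = 226440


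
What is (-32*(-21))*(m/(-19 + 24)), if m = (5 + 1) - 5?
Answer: 672/5 ≈ 134.40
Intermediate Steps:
m = 1 (m = 6 - 5 = 1)
(-32*(-21))*(m/(-19 + 24)) = (-32*(-21))*(1/(-19 + 24)) = 672*(1/5) = 672*(1*(⅕)) = 672*(⅕) = 672/5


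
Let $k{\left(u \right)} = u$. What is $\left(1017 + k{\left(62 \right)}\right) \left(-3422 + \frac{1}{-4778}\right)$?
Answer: $- \frac{17641992043}{4778} \approx -3.6923 \cdot 10^{6}$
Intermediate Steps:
$\left(1017 + k{\left(62 \right)}\right) \left(-3422 + \frac{1}{-4778}\right) = \left(1017 + 62\right) \left(-3422 + \frac{1}{-4778}\right) = 1079 \left(-3422 - \frac{1}{4778}\right) = 1079 \left(- \frac{16350317}{4778}\right) = - \frac{17641992043}{4778}$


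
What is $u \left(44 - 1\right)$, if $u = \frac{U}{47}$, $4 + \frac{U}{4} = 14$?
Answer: $\frac{1720}{47} \approx 36.596$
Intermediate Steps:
$U = 40$ ($U = -16 + 4 \cdot 14 = -16 + 56 = 40$)
$u = \frac{40}{47} \approx 0.85106$
$u \left(44 - 1\right) = \frac{40 \left(44 - 1\right)}{47} = \frac{40}{47} \cdot 43 = \frac{1720}{47}$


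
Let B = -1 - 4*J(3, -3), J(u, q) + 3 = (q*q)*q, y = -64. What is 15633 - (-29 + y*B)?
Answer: 23278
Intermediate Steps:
J(u, q) = -3 + q³ (J(u, q) = -3 + (q*q)*q = -3 + q²*q = -3 + q³)
B = 119 (B = -1 - 4*(-3 + (-3)³) = -1 - 4*(-3 - 27) = -1 - 4*(-30) = -1 + 120 = 119)
15633 - (-29 + y*B) = 15633 - (-29 - 64*119) = 15633 - (-29 - 7616) = 15633 - 1*(-7645) = 15633 + 7645 = 23278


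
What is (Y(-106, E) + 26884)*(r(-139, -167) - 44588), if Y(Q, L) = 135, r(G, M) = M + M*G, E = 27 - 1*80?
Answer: -582043298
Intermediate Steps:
E = -53 (E = 27 - 80 = -53)
r(G, M) = M + G*M
(Y(-106, E) + 26884)*(r(-139, -167) - 44588) = (135 + 26884)*(-167*(1 - 139) - 44588) = 27019*(-167*(-138) - 44588) = 27019*(23046 - 44588) = 27019*(-21542) = -582043298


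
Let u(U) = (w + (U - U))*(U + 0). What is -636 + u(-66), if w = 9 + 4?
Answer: -1494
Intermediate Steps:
w = 13
u(U) = 13*U (u(U) = (13 + (U - U))*(U + 0) = (13 + 0)*U = 13*U)
-636 + u(-66) = -636 + 13*(-66) = -636 - 858 = -1494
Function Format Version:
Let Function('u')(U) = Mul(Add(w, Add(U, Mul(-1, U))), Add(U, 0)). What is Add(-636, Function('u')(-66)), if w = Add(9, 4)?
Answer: -1494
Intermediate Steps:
w = 13
Function('u')(U) = Mul(13, U) (Function('u')(U) = Mul(Add(13, Add(U, Mul(-1, U))), Add(U, 0)) = Mul(Add(13, 0), U) = Mul(13, U))
Add(-636, Function('u')(-66)) = Add(-636, Mul(13, -66)) = Add(-636, -858) = -1494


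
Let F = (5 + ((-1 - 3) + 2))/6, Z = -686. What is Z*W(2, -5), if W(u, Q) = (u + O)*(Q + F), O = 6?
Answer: 24696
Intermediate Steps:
F = ½ (F = (5 + (-4 + 2))/6 = (5 - 2)/6 = (⅙)*3 = ½ ≈ 0.50000)
W(u, Q) = (½ + Q)*(6 + u) (W(u, Q) = (u + 6)*(Q + ½) = (6 + u)*(½ + Q) = (½ + Q)*(6 + u))
Z*W(2, -5) = -686*(3 + (½)*2 + 6*(-5) - 5*2) = -686*(3 + 1 - 30 - 10) = -686*(-36) = 24696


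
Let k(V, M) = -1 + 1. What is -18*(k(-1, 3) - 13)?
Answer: 234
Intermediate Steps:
k(V, M) = 0
-18*(k(-1, 3) - 13) = -18*(0 - 13) = -18*(-13) = 234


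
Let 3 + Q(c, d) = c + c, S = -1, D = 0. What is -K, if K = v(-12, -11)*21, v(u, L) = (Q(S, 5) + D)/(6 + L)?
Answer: -21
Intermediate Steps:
Q(c, d) = -3 + 2*c (Q(c, d) = -3 + (c + c) = -3 + 2*c)
v(u, L) = -5/(6 + L) (v(u, L) = ((-3 + 2*(-1)) + 0)/(6 + L) = ((-3 - 2) + 0)/(6 + L) = (-5 + 0)/(6 + L) = -5/(6 + L))
K = 21 (K = -5/(6 - 11)*21 = -5/(-5)*21 = -5*(-⅕)*21 = 1*21 = 21)
-K = -1*21 = -21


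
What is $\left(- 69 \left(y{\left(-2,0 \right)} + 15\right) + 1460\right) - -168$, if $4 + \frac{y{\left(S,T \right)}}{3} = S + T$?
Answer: $1835$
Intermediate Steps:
$y{\left(S,T \right)} = -12 + 3 S + 3 T$ ($y{\left(S,T \right)} = -12 + 3 \left(S + T\right) = -12 + \left(3 S + 3 T\right) = -12 + 3 S + 3 T$)
$\left(- 69 \left(y{\left(-2,0 \right)} + 15\right) + 1460\right) - -168 = \left(- 69 \left(\left(-12 + 3 \left(-2\right) + 3 \cdot 0\right) + 15\right) + 1460\right) - -168 = \left(- 69 \left(\left(-12 - 6 + 0\right) + 15\right) + 1460\right) + \left(230 - 62\right) = \left(- 69 \left(-18 + 15\right) + 1460\right) + 168 = \left(\left(-69\right) \left(-3\right) + 1460\right) + 168 = \left(207 + 1460\right) + 168 = 1667 + 168 = 1835$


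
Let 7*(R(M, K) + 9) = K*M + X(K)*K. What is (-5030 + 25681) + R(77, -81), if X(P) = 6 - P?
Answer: 131210/7 ≈ 18744.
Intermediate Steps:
R(M, K) = -9 + K*M/7 + K*(6 - K)/7 (R(M, K) = -9 + (K*M + (6 - K)*K)/7 = -9 + (K*M + K*(6 - K))/7 = -9 + (K*M/7 + K*(6 - K)/7) = -9 + K*M/7 + K*(6 - K)/7)
(-5030 + 25681) + R(77, -81) = (-5030 + 25681) + (-9 - ⅐*(-81)*(-6 - 81) + (⅐)*(-81)*77) = 20651 + (-9 - ⅐*(-81)*(-87) - 891) = 20651 + (-9 - 7047/7 - 891) = 20651 - 13347/7 = 131210/7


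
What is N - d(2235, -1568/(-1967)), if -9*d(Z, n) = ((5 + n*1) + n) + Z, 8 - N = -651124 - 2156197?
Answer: 7100364929/2529 ≈ 2.8076e+6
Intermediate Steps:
N = 2807329 (N = 8 - (-651124 - 2156197) = 8 - 1*(-2807321) = 8 + 2807321 = 2807329)
d(Z, n) = -5/9 - 2*n/9 - Z/9 (d(Z, n) = -(((5 + n*1) + n) + Z)/9 = -(((5 + n) + n) + Z)/9 = -((5 + 2*n) + Z)/9 = -(5 + Z + 2*n)/9 = -5/9 - 2*n/9 - Z/9)
N - d(2235, -1568/(-1967)) = 2807329 - (-5/9 - (-3136)/(9*(-1967)) - ⅑*2235) = 2807329 - (-5/9 - (-3136)*(-1)/(9*1967) - 745/3) = 2807329 - (-5/9 - 2/9*224/281 - 745/3) = 2807329 - (-5/9 - 448/2529 - 745/3) = 2807329 - 1*(-629888/2529) = 2807329 + 629888/2529 = 7100364929/2529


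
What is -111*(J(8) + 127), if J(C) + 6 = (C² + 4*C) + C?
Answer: -24975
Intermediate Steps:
J(C) = -6 + C² + 5*C (J(C) = -6 + ((C² + 4*C) + C) = -6 + (C² + 5*C) = -6 + C² + 5*C)
-111*(J(8) + 127) = -111*((-6 + 8² + 5*8) + 127) = -111*((-6 + 64 + 40) + 127) = -111*(98 + 127) = -111*225 = -24975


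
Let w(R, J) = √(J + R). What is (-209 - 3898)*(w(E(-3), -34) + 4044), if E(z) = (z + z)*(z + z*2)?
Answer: -16608708 - 8214*√5 ≈ -1.6627e+7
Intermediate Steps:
E(z) = 6*z² (E(z) = (2*z)*(z + 2*z) = (2*z)*(3*z) = 6*z²)
(-209 - 3898)*(w(E(-3), -34) + 4044) = (-209 - 3898)*(√(-34 + 6*(-3)²) + 4044) = -4107*(√(-34 + 6*9) + 4044) = -4107*(√(-34 + 54) + 4044) = -4107*(√20 + 4044) = -4107*(2*√5 + 4044) = -4107*(4044 + 2*√5) = -16608708 - 8214*√5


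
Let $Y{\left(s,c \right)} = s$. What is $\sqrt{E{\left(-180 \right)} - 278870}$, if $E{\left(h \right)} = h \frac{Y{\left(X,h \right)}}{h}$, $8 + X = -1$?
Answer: $i \sqrt{278879} \approx 528.09 i$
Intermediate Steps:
$X = -9$ ($X = -8 - 1 = -9$)
$E{\left(h \right)} = -9$ ($E{\left(h \right)} = h \left(- \frac{9}{h}\right) = -9$)
$\sqrt{E{\left(-180 \right)} - 278870} = \sqrt{-9 - 278870} = \sqrt{-278879} = i \sqrt{278879}$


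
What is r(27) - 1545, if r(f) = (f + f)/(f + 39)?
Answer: -16986/11 ≈ -1544.2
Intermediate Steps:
r(f) = 2*f/(39 + f) (r(f) = (2*f)/(39 + f) = 2*f/(39 + f))
r(27) - 1545 = 2*27/(39 + 27) - 1545 = 2*27/66 - 1545 = 2*27*(1/66) - 1545 = 9/11 - 1545 = -16986/11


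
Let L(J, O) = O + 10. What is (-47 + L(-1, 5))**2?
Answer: 1024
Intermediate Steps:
L(J, O) = 10 + O
(-47 + L(-1, 5))**2 = (-47 + (10 + 5))**2 = (-47 + 15)**2 = (-32)**2 = 1024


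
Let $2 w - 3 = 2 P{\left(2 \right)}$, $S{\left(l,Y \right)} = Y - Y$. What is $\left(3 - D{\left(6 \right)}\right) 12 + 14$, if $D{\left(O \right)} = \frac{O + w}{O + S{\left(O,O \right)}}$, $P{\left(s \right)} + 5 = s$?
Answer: $41$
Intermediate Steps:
$P{\left(s \right)} = -5 + s$
$S{\left(l,Y \right)} = 0$
$w = - \frac{3}{2}$ ($w = \frac{3}{2} + \frac{2 \left(-5 + 2\right)}{2} = \frac{3}{2} + \frac{2 \left(-3\right)}{2} = \frac{3}{2} + \frac{1}{2} \left(-6\right) = \frac{3}{2} - 3 = - \frac{3}{2} \approx -1.5$)
$D{\left(O \right)} = \frac{- \frac{3}{2} + O}{O}$ ($D{\left(O \right)} = \frac{O - \frac{3}{2}}{O + 0} = \frac{- \frac{3}{2} + O}{O}$)
$\left(3 - D{\left(6 \right)}\right) 12 + 14 = \left(3 - \frac{- \frac{3}{2} + 6}{6}\right) 12 + 14 = \left(3 - \frac{1}{6} \cdot \frac{9}{2}\right) 12 + 14 = \left(3 - \frac{3}{4}\right) 12 + 14 = \frac{9}{4} \cdot 12 + 14 = 27 + 14 = 41$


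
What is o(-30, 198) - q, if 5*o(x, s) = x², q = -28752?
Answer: 28932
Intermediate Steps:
o(x, s) = x²/5
o(-30, 198) - q = (⅕)*(-30)² - 1*(-28752) = (⅕)*900 + 28752 = 180 + 28752 = 28932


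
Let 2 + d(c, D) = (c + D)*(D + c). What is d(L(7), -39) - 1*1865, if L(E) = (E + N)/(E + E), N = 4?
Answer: -79707/196 ≈ -406.67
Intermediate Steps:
L(E) = (4 + E)/(2*E) (L(E) = (E + 4)/(E + E) = (4 + E)/((2*E)) = (4 + E)*(1/(2*E)) = (4 + E)/(2*E))
d(c, D) = -2 + (D + c)**2 (d(c, D) = -2 + (c + D)*(D + c) = -2 + (D + c)*(D + c) = -2 + (D + c)**2)
d(L(7), -39) - 1*1865 = (-2 + (-39 + (1/2)*(4 + 7)/7)**2) - 1*1865 = (-2 + (-39 + (1/2)*(1/7)*11)**2) - 1865 = (-2 + (-39 + 11/14)**2) - 1865 = (-2 + (-535/14)**2) - 1865 = (-2 + 286225/196) - 1865 = 285833/196 - 1865 = -79707/196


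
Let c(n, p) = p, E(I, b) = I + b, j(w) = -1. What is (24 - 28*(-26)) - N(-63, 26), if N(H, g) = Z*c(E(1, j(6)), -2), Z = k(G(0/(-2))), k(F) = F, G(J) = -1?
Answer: 750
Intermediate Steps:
Z = -1
N(H, g) = 2 (N(H, g) = -1*(-2) = 2)
(24 - 28*(-26)) - N(-63, 26) = (24 - 28*(-26)) - 1*2 = (24 + 728) - 2 = 752 - 2 = 750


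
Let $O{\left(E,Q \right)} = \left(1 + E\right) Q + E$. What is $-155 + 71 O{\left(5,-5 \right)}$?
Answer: $-1930$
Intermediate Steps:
$O{\left(E,Q \right)} = E + Q \left(1 + E\right)$ ($O{\left(E,Q \right)} = Q \left(1 + E\right) + E = E + Q \left(1 + E\right)$)
$-155 + 71 O{\left(5,-5 \right)} = -155 + 71 \left(5 - 5 + 5 \left(-5\right)\right) = -155 + 71 \left(5 - 5 - 25\right) = -155 + 71 \left(-25\right) = -155 - 1775 = -1930$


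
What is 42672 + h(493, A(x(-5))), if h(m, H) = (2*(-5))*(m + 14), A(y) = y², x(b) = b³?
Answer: 37602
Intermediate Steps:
h(m, H) = -140 - 10*m (h(m, H) = -10*(14 + m) = -140 - 10*m)
42672 + h(493, A(x(-5))) = 42672 + (-140 - 10*493) = 42672 + (-140 - 4930) = 42672 - 5070 = 37602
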